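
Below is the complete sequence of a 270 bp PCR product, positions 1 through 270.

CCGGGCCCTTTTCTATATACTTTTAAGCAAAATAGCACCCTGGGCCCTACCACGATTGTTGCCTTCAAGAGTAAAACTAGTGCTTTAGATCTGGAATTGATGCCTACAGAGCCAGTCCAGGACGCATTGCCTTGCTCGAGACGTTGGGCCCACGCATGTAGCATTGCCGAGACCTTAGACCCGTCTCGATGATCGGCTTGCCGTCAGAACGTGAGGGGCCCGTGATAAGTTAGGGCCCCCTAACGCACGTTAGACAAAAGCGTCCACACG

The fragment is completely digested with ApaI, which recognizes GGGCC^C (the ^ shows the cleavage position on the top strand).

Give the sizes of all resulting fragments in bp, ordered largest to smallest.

104, 70, 39, 33, 17, 7 bp

ApaI sites (GGGCCC) start at positions 3, 42, 146, 216, 233.
ApaI cuts after base 5 of each site (before the last base), so after positions 7, 46, 150, 220, 237.
Linear molecule, 5 cuts → 6 fragments:
  1–7 → 7 bp
  8–46 → 39 bp
  47–150 → 104 bp
  151–220 → 70 bp
  221–237 → 17 bp
  238–270 → 33 bp
Sorted largest to smallest: 104, 70, 39, 33, 17, 7 bp.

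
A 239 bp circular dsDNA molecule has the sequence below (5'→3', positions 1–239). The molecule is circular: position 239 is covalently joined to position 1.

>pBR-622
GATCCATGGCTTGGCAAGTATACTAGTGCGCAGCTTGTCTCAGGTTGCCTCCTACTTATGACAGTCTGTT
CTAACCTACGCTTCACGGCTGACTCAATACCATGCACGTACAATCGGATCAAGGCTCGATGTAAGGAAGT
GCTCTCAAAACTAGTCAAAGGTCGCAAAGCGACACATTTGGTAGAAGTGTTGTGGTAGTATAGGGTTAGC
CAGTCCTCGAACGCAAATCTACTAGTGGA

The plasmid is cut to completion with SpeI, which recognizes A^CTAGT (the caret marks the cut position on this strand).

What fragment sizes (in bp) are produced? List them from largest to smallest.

SpeI sites (ACTAGT) start at positions 22, 150, 231.
SpeI cuts after the first base of each site, so after positions 22, 150, 231.
Circular molecule, 3 cuts → 3 fragments:
  23–150 → 128 bp
  151–231 → 81 bp
  232–239 then 1–22 → 8 + 22 = 30 bp
Sorted largest to smallest: 128, 81, 30 bp.

128, 81, 30 bp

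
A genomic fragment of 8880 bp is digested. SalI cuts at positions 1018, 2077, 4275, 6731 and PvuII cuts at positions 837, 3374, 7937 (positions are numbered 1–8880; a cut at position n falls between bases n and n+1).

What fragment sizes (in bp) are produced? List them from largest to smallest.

2456, 1297, 1206, 1059, 943, 901, 837, 181 bp

Combined cut positions (sorted): 837, 1018, 2077, 3374, 4275, 6731, 7937.
Linear molecule, 7 cuts → 8 fragments:
  837 − 0 = 837 bp
  1018 − 837 = 181 bp
  2077 − 1018 = 1059 bp
  3374 − 2077 = 1297 bp
  4275 − 3374 = 901 bp
  6731 − 4275 = 2456 bp
  7937 − 6731 = 1206 bp
  8880 − 7937 = 943 bp
Sorted largest to smallest: 2456, 1297, 1206, 1059, 943, 901, 837, 181 bp.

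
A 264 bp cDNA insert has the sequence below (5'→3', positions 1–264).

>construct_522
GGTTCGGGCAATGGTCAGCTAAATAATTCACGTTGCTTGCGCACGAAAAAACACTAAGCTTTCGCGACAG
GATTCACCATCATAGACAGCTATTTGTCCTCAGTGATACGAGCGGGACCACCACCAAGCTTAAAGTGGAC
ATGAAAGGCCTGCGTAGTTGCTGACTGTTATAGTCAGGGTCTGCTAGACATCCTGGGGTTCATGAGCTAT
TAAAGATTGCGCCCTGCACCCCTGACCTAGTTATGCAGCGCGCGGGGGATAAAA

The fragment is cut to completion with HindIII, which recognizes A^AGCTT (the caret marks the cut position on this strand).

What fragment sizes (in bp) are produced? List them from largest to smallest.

138, 70, 56 bp

HindIII sites (AAGCTT) start at positions 56, 126.
HindIII cuts after the first base of each site, so after positions 56, 126.
Linear molecule, 2 cuts → 3 fragments:
  1–56 → 56 bp
  57–126 → 70 bp
  127–264 → 138 bp
Sorted largest to smallest: 138, 70, 56 bp.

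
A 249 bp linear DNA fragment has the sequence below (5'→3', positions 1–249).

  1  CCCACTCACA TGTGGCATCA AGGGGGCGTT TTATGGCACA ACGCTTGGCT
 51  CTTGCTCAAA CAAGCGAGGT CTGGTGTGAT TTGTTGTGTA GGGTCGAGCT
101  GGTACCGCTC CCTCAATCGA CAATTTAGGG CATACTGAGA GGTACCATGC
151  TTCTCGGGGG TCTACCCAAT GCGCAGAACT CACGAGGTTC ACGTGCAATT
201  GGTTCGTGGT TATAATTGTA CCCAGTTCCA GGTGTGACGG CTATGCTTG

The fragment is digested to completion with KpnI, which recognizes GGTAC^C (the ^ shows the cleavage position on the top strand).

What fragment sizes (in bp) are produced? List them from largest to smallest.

KpnI sites (GGTACC) start at positions 101, 141.
KpnI cuts after base 5 of each site (before the last base), so after positions 105, 145.
Linear molecule, 2 cuts → 3 fragments:
  1–105 → 105 bp
  106–145 → 40 bp
  146–249 → 104 bp
Sorted largest to smallest: 105, 104, 40 bp.

105, 104, 40 bp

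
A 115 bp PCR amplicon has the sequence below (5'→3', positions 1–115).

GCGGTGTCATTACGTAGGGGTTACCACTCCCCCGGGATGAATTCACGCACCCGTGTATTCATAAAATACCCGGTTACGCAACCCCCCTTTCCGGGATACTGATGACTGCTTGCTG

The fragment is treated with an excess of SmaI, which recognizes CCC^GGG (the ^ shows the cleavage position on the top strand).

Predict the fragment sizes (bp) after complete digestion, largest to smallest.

The SmaI site (CCCGGG) starts at position 31.
SmaI cuts after base 3 of each site, so after position 33.
Linear molecule, 1 cut → 2 fragments:
  1–33 → 33 bp
  34–115 → 82 bp
Sorted largest to smallest: 82, 33 bp.

82, 33 bp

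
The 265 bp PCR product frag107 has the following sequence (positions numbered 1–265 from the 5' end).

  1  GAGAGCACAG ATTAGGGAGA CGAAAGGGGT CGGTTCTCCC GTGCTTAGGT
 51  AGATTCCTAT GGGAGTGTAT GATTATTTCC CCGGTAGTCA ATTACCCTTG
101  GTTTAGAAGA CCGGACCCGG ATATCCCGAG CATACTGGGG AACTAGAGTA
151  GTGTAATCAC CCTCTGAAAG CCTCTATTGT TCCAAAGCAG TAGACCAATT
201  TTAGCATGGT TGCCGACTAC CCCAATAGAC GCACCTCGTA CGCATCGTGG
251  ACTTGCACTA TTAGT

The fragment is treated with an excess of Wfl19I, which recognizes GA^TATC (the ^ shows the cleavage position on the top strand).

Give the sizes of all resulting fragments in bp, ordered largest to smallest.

144, 121 bp

The Wfl19I site (GATATC) starts at position 120.
Wfl19I cuts after base 2 of each site, so after position 121.
Linear molecule, 1 cut → 2 fragments:
  1–121 → 121 bp
  122–265 → 144 bp
Sorted largest to smallest: 144, 121 bp.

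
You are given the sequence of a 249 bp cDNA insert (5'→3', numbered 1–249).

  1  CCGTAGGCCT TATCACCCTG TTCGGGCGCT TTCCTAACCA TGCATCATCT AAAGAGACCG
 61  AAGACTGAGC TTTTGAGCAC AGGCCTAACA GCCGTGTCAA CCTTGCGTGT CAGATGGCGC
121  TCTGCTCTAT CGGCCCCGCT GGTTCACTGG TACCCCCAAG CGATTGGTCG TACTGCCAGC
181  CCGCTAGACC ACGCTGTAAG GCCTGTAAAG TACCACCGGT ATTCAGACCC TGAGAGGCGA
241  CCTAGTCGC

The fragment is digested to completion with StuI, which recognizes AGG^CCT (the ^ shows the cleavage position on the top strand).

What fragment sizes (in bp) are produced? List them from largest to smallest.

118, 76, 48, 7 bp

StuI sites (AGGCCT) start at positions 5, 81, 199.
StuI cuts after base 3 of each site, so after positions 7, 83, 201.
Linear molecule, 3 cuts → 4 fragments:
  1–7 → 7 bp
  8–83 → 76 bp
  84–201 → 118 bp
  202–249 → 48 bp
Sorted largest to smallest: 118, 76, 48, 7 bp.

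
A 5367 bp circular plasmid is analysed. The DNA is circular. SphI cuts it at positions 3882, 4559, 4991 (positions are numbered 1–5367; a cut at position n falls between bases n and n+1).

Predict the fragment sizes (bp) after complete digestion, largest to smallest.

Circular molecule, 3 cuts → 3 fragments:
  4559 − 3882 = 677 bp
  4991 − 4559 = 432 bp
  wrap: 5367 − 4991 + 3882 = 4258 bp
Sorted largest to smallest: 4258, 677, 432 bp.

4258, 677, 432 bp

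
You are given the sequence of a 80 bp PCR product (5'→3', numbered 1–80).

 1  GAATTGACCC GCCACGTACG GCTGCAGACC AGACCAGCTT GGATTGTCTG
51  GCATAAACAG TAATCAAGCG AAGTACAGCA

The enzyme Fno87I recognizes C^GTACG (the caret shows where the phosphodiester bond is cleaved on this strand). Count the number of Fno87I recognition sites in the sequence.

1

CGTACG occurs starting at position 15.
Fno87I cuts at 1 site.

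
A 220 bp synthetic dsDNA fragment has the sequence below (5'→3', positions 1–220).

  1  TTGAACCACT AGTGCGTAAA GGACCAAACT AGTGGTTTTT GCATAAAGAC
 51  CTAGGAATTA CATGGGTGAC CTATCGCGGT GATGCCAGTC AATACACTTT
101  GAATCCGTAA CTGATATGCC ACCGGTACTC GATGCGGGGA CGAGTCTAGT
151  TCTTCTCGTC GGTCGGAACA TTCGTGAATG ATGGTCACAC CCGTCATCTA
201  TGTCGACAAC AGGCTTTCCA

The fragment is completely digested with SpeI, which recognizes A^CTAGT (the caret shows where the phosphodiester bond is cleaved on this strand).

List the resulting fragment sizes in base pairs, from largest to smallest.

SpeI sites (ACTAGT) start at positions 8, 28.
SpeI cuts after the first base of each site, so after positions 8, 28.
Linear molecule, 2 cuts → 3 fragments:
  1–8 → 8 bp
  9–28 → 20 bp
  29–220 → 192 bp
Sorted largest to smallest: 192, 20, 8 bp.

192, 20, 8 bp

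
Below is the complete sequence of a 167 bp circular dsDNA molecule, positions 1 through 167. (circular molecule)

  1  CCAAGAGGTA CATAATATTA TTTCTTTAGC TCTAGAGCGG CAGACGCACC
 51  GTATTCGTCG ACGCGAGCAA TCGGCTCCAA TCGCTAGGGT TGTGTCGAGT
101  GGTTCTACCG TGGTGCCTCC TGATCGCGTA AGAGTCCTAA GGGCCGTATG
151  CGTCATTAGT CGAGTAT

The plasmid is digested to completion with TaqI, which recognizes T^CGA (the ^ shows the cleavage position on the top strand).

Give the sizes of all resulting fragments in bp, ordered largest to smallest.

TaqI sites (TCGA) start at positions 58, 95, 160.
TaqI cuts after the first base of each site, so after positions 58, 95, 160.
Circular molecule, 3 cuts → 3 fragments:
  59–95 → 37 bp
  96–160 → 65 bp
  161–167 then 1–58 → 7 + 58 = 65 bp
Sorted largest to smallest: 65, 65, 37 bp.

65, 65, 37 bp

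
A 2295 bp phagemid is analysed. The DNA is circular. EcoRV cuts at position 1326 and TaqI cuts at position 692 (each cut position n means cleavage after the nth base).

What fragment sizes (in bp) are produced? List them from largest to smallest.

Combined cut positions (sorted): 692, 1326.
Circular molecule, 2 cuts → 2 fragments:
  1326 − 692 = 634 bp
  wrap: 2295 − 1326 + 692 = 1661 bp
Sorted largest to smallest: 1661, 634 bp.

1661, 634 bp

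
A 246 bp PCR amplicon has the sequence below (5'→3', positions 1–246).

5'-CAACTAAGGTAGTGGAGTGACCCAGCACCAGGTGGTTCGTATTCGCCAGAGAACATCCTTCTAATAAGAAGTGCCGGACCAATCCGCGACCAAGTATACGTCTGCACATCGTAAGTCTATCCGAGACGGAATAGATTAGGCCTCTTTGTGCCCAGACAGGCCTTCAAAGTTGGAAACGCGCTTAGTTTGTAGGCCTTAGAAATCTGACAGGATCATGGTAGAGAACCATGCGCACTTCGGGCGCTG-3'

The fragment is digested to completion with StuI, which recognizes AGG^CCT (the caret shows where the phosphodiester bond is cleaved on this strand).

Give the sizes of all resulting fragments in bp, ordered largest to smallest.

140, 53, 33, 20 bp

StuI sites (AGGCCT) start at positions 138, 158, 191.
StuI cuts after base 3 of each site, so after positions 140, 160, 193.
Linear molecule, 3 cuts → 4 fragments:
  1–140 → 140 bp
  141–160 → 20 bp
  161–193 → 33 bp
  194–246 → 53 bp
Sorted largest to smallest: 140, 53, 33, 20 bp.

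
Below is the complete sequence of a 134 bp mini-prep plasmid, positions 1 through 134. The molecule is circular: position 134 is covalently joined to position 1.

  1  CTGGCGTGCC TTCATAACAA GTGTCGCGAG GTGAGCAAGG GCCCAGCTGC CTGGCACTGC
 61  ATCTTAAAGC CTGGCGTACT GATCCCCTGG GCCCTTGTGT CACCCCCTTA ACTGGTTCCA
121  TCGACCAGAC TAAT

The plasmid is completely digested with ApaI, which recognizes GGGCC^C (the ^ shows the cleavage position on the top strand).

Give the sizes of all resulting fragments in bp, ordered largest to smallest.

84, 50 bp

ApaI sites (GGGCCC) start at positions 39, 89.
ApaI cuts after base 5 of each site (before the last base), so after positions 43, 93.
Circular molecule, 2 cuts → 2 fragments:
  44–93 → 50 bp
  94–134 then 1–43 → 41 + 43 = 84 bp
Sorted largest to smallest: 84, 50 bp.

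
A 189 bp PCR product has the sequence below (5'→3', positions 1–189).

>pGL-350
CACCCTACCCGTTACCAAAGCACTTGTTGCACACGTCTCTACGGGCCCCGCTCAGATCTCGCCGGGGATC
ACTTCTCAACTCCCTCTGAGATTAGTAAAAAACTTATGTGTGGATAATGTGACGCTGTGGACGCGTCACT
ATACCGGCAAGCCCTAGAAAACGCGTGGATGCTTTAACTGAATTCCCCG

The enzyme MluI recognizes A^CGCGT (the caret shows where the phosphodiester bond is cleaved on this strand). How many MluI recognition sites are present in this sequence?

ACGCGT occurs starting at positions 131, 161.
MluI cuts at 2 sites.

2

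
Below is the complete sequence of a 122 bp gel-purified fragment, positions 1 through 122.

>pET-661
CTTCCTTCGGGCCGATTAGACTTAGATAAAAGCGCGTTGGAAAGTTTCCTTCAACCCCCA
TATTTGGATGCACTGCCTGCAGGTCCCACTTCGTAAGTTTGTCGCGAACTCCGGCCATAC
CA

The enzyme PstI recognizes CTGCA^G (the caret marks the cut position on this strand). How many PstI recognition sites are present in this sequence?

CTGCAG occurs starting at position 77.
PstI cuts at 1 site.

1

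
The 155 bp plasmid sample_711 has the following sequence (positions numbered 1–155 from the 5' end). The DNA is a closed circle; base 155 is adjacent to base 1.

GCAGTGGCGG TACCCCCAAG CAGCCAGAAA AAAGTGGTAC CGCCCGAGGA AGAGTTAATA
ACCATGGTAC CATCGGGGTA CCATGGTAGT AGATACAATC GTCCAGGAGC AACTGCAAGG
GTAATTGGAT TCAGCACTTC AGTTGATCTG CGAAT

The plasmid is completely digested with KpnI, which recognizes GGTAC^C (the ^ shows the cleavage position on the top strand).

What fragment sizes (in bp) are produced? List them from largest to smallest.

KpnI sites (GGTACC) start at positions 9, 36, 66, 77.
KpnI cuts after base 5 of each site (before the last base), so after positions 13, 40, 70, 81.
Circular molecule, 4 cuts → 4 fragments:
  14–40 → 27 bp
  41–70 → 30 bp
  71–81 → 11 bp
  82–155 then 1–13 → 74 + 13 = 87 bp
Sorted largest to smallest: 87, 30, 27, 11 bp.

87, 30, 27, 11 bp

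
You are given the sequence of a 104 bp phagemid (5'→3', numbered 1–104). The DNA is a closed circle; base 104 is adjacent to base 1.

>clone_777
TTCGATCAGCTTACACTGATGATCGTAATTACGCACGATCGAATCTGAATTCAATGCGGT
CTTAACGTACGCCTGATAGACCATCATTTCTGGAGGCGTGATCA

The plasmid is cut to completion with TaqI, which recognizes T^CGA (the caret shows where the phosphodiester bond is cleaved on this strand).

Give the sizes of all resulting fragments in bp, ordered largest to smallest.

67, 37 bp

TaqI sites (TCGA) start at positions 2, 39.
TaqI cuts after the first base of each site, so after positions 2, 39.
Circular molecule, 2 cuts → 2 fragments:
  3–39 → 37 bp
  40–104 then 1–2 → 65 + 2 = 67 bp
Sorted largest to smallest: 67, 37 bp.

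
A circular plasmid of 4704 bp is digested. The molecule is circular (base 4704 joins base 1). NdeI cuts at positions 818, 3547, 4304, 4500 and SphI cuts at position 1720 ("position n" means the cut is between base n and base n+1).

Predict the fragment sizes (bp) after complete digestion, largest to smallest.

1827, 1022, 902, 757, 196 bp

Combined cut positions (sorted): 818, 1720, 3547, 4304, 4500.
Circular molecule, 5 cuts → 5 fragments:
  1720 − 818 = 902 bp
  3547 − 1720 = 1827 bp
  4304 − 3547 = 757 bp
  4500 − 4304 = 196 bp
  wrap: 4704 − 4500 + 818 = 1022 bp
Sorted largest to smallest: 1827, 1022, 902, 757, 196 bp.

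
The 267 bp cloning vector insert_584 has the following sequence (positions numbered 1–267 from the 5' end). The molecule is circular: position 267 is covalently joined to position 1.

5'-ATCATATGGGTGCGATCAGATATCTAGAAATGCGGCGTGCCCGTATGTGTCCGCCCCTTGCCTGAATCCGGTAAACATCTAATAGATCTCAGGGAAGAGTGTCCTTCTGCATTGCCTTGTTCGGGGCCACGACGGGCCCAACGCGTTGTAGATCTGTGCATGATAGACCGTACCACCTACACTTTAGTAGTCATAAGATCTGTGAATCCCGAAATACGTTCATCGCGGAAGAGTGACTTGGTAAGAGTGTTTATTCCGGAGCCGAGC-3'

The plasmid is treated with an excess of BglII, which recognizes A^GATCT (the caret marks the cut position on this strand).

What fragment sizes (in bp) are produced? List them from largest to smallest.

BglII sites (AGATCT) start at positions 84, 150, 196.
BglII cuts after the first base of each site, so after positions 84, 150, 196.
Circular molecule, 3 cuts → 3 fragments:
  85–150 → 66 bp
  151–196 → 46 bp
  197–267 then 1–84 → 71 + 84 = 155 bp
Sorted largest to smallest: 155, 66, 46 bp.

155, 66, 46 bp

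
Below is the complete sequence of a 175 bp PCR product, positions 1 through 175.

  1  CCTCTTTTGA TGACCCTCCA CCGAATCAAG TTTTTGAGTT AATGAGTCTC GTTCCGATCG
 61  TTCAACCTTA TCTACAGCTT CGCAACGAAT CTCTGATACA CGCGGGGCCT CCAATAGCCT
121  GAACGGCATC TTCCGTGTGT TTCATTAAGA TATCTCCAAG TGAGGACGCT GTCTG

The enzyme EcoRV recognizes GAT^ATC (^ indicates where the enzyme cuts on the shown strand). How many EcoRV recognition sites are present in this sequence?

GATATC occurs starting at position 149.
EcoRV cuts at 1 site.

1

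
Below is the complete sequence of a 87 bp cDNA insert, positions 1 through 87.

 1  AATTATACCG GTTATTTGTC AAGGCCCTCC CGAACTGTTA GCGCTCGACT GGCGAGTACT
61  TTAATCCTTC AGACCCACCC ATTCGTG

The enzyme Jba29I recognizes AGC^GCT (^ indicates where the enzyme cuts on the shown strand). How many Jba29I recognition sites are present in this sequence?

1

AGCGCT occurs starting at position 40.
Jba29I cuts at 1 site.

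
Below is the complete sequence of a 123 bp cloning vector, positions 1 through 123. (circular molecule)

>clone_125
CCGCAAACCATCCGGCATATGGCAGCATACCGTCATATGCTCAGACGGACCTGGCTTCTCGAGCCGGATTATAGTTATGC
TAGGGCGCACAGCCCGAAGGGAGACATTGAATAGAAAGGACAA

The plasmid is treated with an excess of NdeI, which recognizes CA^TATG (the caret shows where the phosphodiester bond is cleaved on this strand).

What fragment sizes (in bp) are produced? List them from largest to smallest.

NdeI sites (CATATG) start at positions 16, 34.
NdeI cuts after base 2 of each site, so after positions 17, 35.
Circular molecule, 2 cuts → 2 fragments:
  18–35 → 18 bp
  36–123 then 1–17 → 88 + 17 = 105 bp
Sorted largest to smallest: 105, 18 bp.

105, 18 bp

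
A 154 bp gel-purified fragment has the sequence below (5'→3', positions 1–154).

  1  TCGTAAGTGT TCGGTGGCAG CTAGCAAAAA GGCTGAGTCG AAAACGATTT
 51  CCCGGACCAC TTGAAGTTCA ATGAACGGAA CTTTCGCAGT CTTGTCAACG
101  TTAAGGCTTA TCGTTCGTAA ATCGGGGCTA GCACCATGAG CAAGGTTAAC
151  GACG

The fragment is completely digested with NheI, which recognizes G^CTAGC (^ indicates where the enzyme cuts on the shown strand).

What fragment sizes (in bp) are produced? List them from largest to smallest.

NheI sites (GCTAGC) start at positions 20, 127.
NheI cuts after the first base of each site, so after positions 20, 127.
Linear molecule, 2 cuts → 3 fragments:
  1–20 → 20 bp
  21–127 → 107 bp
  128–154 → 27 bp
Sorted largest to smallest: 107, 27, 20 bp.

107, 27, 20 bp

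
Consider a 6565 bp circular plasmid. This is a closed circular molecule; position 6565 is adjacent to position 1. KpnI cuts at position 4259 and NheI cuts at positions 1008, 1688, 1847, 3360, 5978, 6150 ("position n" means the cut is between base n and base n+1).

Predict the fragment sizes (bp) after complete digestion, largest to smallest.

Combined cut positions (sorted): 1008, 1688, 1847, 3360, 4259, 5978, 6150.
Circular molecule, 7 cuts → 7 fragments:
  1688 − 1008 = 680 bp
  1847 − 1688 = 159 bp
  3360 − 1847 = 1513 bp
  4259 − 3360 = 899 bp
  5978 − 4259 = 1719 bp
  6150 − 5978 = 172 bp
  wrap: 6565 − 6150 + 1008 = 1423 bp
Sorted largest to smallest: 1719, 1513, 1423, 899, 680, 172, 159 bp.

1719, 1513, 1423, 899, 680, 172, 159 bp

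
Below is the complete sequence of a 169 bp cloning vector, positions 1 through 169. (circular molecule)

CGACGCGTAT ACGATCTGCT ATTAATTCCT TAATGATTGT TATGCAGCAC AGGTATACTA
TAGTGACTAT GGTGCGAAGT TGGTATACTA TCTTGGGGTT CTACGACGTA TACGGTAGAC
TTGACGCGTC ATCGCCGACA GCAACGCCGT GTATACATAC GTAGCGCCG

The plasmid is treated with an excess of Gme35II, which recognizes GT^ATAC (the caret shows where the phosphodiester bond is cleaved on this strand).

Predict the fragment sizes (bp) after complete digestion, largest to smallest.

Gme35II sites (GTATAC) start at positions 7, 53, 83, 108, 151.
Gme35II cuts after base 2 of each site, so after positions 8, 54, 84, 109, 152.
Circular molecule, 5 cuts → 5 fragments:
  9–54 → 46 bp
  55–84 → 30 bp
  85–109 → 25 bp
  110–152 → 43 bp
  153–169 then 1–8 → 17 + 8 = 25 bp
Sorted largest to smallest: 46, 43, 30, 25, 25 bp.

46, 43, 30, 25, 25 bp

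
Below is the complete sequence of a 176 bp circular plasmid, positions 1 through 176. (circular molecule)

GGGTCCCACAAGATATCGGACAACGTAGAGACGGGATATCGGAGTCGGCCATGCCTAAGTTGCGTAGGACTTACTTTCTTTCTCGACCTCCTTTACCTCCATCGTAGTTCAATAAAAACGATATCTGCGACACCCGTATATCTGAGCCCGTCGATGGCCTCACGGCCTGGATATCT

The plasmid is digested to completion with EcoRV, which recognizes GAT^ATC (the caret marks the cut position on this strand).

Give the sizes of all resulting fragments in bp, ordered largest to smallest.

85, 50, 23, 18 bp

EcoRV sites (GATATC) start at positions 12, 35, 120, 170.
EcoRV cuts after base 3 of each site, so after positions 14, 37, 122, 172.
Circular molecule, 4 cuts → 4 fragments:
  15–37 → 23 bp
  38–122 → 85 bp
  123–172 → 50 bp
  173–176 then 1–14 → 4 + 14 = 18 bp
Sorted largest to smallest: 85, 50, 23, 18 bp.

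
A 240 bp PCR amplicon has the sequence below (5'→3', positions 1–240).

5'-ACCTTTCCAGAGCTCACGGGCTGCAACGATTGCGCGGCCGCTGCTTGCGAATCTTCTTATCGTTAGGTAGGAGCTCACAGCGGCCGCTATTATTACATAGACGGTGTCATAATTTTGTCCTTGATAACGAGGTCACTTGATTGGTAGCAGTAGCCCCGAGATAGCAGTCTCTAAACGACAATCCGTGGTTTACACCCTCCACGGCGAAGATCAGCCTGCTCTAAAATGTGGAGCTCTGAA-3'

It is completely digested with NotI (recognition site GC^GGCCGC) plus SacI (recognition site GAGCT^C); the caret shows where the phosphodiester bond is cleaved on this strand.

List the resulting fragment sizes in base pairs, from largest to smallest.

154, 40, 21, 14, 6, 5 bp

NotI sites (GCGGCCGC) start at positions 34, 80.
NotI cuts after base 2 of each site, so after positions 35, 81.
SacI sites (GAGCTC) start at positions 10, 71, 231.
SacI cuts after base 5 of each site (before the last base), so after positions 14, 75, 235.
Combined cut positions: 14, 35, 75, 81, 235.
Linear molecule, 5 cuts → 6 fragments:
  1–14 → 14 bp
  15–35 → 21 bp
  36–75 → 40 bp
  76–81 → 6 bp
  82–235 → 154 bp
  236–240 → 5 bp
Sorted largest to smallest: 154, 40, 21, 14, 6, 5 bp.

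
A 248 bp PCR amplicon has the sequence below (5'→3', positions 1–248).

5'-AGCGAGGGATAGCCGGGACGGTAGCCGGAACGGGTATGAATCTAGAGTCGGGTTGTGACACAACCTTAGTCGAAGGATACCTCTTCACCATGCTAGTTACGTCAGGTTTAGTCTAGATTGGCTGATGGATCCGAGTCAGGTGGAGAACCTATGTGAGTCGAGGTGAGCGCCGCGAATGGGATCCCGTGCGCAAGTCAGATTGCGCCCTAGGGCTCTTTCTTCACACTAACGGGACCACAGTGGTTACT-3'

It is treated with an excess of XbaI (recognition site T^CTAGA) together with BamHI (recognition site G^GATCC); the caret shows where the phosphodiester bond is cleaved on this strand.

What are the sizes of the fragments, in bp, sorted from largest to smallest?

71, 69, 52, 41, 15 bp

XbaI sites (TCTAGA) start at positions 41, 112.
XbaI cuts after the first base of each site, so after positions 41, 112.
BamHI sites (GGATCC) start at positions 127, 179.
BamHI cuts after the first base of each site, so after positions 127, 179.
Combined cut positions: 41, 112, 127, 179.
Linear molecule, 4 cuts → 5 fragments:
  1–41 → 41 bp
  42–112 → 71 bp
  113–127 → 15 bp
  128–179 → 52 bp
  180–248 → 69 bp
Sorted largest to smallest: 71, 69, 52, 41, 15 bp.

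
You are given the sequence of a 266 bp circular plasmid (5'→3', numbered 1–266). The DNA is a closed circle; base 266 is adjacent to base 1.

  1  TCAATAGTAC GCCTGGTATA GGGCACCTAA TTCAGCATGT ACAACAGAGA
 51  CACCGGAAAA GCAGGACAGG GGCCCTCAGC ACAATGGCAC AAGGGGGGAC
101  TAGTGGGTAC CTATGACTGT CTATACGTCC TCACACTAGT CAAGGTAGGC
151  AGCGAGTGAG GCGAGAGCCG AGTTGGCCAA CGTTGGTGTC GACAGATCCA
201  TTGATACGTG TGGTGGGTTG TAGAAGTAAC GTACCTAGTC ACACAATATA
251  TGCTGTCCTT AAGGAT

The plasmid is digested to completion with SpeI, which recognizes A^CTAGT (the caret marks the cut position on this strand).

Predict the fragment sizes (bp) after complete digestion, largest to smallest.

230, 36 bp

SpeI sites (ACTAGT) start at positions 99, 135.
SpeI cuts after the first base of each site, so after positions 99, 135.
Circular molecule, 2 cuts → 2 fragments:
  100–135 → 36 bp
  136–266 then 1–99 → 131 + 99 = 230 bp
Sorted largest to smallest: 230, 36 bp.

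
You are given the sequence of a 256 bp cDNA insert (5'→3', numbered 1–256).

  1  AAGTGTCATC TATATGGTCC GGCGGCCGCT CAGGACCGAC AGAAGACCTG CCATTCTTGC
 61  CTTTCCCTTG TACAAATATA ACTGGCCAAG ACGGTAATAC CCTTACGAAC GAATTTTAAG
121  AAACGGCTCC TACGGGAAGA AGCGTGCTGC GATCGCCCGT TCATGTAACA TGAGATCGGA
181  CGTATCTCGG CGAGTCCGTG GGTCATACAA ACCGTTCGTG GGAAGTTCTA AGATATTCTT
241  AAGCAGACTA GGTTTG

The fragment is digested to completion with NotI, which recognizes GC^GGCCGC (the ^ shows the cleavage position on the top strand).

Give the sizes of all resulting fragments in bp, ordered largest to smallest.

The NotI site (GCGGCCGC) starts at position 22.
NotI cuts after base 2 of each site, so after position 23.
Linear molecule, 1 cut → 2 fragments:
  1–23 → 23 bp
  24–256 → 233 bp
Sorted largest to smallest: 233, 23 bp.

233, 23 bp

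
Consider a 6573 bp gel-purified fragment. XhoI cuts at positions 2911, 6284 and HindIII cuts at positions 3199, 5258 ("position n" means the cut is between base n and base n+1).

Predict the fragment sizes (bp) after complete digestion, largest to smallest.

Combined cut positions (sorted): 2911, 3199, 5258, 6284.
Linear molecule, 4 cuts → 5 fragments:
  2911 − 0 = 2911 bp
  3199 − 2911 = 288 bp
  5258 − 3199 = 2059 bp
  6284 − 5258 = 1026 bp
  6573 − 6284 = 289 bp
Sorted largest to smallest: 2911, 2059, 1026, 289, 288 bp.

2911, 2059, 1026, 289, 288 bp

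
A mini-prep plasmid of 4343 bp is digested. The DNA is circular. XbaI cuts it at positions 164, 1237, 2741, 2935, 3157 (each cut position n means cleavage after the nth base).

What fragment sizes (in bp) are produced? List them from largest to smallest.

1504, 1350, 1073, 222, 194 bp

Circular molecule, 5 cuts → 5 fragments:
  1237 − 164 = 1073 bp
  2741 − 1237 = 1504 bp
  2935 − 2741 = 194 bp
  3157 − 2935 = 222 bp
  wrap: 4343 − 3157 + 164 = 1350 bp
Sorted largest to smallest: 1504, 1350, 1073, 222, 194 bp.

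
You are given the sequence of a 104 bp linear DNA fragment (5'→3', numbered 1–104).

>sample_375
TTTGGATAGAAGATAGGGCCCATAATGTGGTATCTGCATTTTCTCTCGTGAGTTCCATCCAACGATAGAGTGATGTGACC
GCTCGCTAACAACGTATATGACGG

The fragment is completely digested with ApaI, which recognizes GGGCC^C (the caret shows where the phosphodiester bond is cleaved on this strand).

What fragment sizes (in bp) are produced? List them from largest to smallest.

The ApaI site (GGGCCC) starts at position 16.
ApaI cuts after base 5 of each site (before the last base), so after position 20.
Linear molecule, 1 cut → 2 fragments:
  1–20 → 20 bp
  21–104 → 84 bp
Sorted largest to smallest: 84, 20 bp.

84, 20 bp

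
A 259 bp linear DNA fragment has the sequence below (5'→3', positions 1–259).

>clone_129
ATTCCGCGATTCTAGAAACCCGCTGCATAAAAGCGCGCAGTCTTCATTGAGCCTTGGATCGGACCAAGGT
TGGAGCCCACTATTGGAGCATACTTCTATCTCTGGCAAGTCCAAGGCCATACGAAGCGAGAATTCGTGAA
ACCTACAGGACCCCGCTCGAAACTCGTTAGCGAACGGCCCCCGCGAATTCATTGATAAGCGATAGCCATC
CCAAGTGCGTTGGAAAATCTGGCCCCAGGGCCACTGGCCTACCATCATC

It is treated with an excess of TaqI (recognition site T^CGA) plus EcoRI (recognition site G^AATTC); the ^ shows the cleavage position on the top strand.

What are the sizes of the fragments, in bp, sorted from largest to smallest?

The TaqI site (TCGA) starts at position 157.
TaqI cuts after the first base of each site, so after position 157.
EcoRI sites (GAATTC) start at positions 130, 185.
EcoRI cuts after the first base of each site, so after positions 130, 185.
Combined cut positions: 130, 157, 185.
Linear molecule, 3 cuts → 4 fragments:
  1–130 → 130 bp
  131–157 → 27 bp
  158–185 → 28 bp
  186–259 → 74 bp
Sorted largest to smallest: 130, 74, 28, 27 bp.

130, 74, 28, 27 bp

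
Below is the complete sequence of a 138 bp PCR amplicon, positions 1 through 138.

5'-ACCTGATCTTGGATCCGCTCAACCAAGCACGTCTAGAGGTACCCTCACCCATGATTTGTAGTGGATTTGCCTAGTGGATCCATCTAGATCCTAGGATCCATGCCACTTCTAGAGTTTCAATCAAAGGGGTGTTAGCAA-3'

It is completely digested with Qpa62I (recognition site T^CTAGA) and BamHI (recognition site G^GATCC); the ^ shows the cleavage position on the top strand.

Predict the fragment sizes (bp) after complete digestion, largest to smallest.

44, 30, 21, 14, 11, 11, 7 bp

Qpa62I sites (TCTAGA) start at positions 32, 83, 108.
Qpa62I cuts after the first base of each site, so after positions 32, 83, 108.
BamHI sites (GGATCC) start at positions 11, 76, 94.
BamHI cuts after the first base of each site, so after positions 11, 76, 94.
Combined cut positions: 11, 32, 76, 83, 94, 108.
Linear molecule, 6 cuts → 7 fragments:
  1–11 → 11 bp
  12–32 → 21 bp
  33–76 → 44 bp
  77–83 → 7 bp
  84–94 → 11 bp
  95–108 → 14 bp
  109–138 → 30 bp
Sorted largest to smallest: 44, 30, 21, 14, 11, 11, 7 bp.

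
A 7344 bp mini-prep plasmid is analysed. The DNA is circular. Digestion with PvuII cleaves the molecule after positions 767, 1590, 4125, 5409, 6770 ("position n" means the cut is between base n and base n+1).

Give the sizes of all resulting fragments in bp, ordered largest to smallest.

2535, 1361, 1341, 1284, 823 bp

Circular molecule, 5 cuts → 5 fragments:
  1590 − 767 = 823 bp
  4125 − 1590 = 2535 bp
  5409 − 4125 = 1284 bp
  6770 − 5409 = 1361 bp
  wrap: 7344 − 6770 + 767 = 1341 bp
Sorted largest to smallest: 2535, 1361, 1341, 1284, 823 bp.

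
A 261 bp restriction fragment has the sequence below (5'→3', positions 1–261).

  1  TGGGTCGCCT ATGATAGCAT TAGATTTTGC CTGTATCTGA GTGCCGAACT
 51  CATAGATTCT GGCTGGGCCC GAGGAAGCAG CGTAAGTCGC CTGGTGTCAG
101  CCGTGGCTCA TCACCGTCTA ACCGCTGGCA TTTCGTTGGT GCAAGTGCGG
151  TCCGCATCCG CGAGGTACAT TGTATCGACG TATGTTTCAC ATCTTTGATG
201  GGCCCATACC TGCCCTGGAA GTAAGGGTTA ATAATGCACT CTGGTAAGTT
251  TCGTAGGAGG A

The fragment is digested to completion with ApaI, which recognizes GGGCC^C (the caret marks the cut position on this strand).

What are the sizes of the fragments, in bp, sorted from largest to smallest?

ApaI sites (GGGCCC) start at positions 65, 200.
ApaI cuts after base 5 of each site (before the last base), so after positions 69, 204.
Linear molecule, 2 cuts → 3 fragments:
  1–69 → 69 bp
  70–204 → 135 bp
  205–261 → 57 bp
Sorted largest to smallest: 135, 69, 57 bp.

135, 69, 57 bp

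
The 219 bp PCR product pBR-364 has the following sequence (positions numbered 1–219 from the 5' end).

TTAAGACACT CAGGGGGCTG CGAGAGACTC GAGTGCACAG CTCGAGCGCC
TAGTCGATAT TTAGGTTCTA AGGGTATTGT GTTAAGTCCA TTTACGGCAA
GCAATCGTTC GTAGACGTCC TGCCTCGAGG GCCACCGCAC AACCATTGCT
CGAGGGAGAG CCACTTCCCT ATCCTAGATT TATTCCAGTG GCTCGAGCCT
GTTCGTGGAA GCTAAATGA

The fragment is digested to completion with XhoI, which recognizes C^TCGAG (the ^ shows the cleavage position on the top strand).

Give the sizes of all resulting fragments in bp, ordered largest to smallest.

XhoI sites (CTCGAG) start at positions 28, 41, 124, 149, 192.
XhoI cuts after the first base of each site, so after positions 28, 41, 124, 149, 192.
Linear molecule, 5 cuts → 6 fragments:
  1–28 → 28 bp
  29–41 → 13 bp
  42–124 → 83 bp
  125–149 → 25 bp
  150–192 → 43 bp
  193–219 → 27 bp
Sorted largest to smallest: 83, 43, 28, 27, 25, 13 bp.

83, 43, 28, 27, 25, 13 bp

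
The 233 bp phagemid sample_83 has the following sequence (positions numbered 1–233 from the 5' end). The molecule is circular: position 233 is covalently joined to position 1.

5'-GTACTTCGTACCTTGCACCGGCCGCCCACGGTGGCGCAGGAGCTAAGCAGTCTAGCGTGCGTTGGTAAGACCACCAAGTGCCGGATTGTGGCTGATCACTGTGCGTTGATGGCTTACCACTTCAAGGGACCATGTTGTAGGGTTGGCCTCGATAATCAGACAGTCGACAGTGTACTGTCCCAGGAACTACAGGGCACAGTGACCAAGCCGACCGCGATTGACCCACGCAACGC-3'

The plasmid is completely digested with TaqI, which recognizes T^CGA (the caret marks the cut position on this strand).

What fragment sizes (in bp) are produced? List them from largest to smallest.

218, 15 bp

TaqI sites (TCGA) start at positions 149, 164.
TaqI cuts after the first base of each site, so after positions 149, 164.
Circular molecule, 2 cuts → 2 fragments:
  150–164 → 15 bp
  165–233 then 1–149 → 69 + 149 = 218 bp
Sorted largest to smallest: 218, 15 bp.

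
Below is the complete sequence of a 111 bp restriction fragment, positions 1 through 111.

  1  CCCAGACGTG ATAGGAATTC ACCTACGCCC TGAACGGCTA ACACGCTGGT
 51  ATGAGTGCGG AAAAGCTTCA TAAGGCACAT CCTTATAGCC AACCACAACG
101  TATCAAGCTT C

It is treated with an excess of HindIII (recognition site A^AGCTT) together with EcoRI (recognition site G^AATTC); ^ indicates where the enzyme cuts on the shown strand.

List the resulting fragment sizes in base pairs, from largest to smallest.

HindIII sites (AAGCTT) start at positions 63, 105.
HindIII cuts after the first base of each site, so after positions 63, 105.
The EcoRI site (GAATTC) starts at position 15.
EcoRI cuts after the first base of each site, so after position 15.
Combined cut positions: 15, 63, 105.
Linear molecule, 3 cuts → 4 fragments:
  1–15 → 15 bp
  16–63 → 48 bp
  64–105 → 42 bp
  106–111 → 6 bp
Sorted largest to smallest: 48, 42, 15, 6 bp.

48, 42, 15, 6 bp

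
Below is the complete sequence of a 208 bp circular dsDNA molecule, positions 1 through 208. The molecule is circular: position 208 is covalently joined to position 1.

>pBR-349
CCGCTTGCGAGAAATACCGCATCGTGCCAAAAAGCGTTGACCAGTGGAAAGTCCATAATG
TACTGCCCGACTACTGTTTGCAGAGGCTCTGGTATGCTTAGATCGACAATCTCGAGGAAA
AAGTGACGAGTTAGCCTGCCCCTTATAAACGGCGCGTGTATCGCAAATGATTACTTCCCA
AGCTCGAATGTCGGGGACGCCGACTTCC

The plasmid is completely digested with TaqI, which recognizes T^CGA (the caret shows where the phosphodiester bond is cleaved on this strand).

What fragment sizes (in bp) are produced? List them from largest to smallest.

TaqI sites (TCGA) start at positions 103, 112, 184.
TaqI cuts after the first base of each site, so after positions 103, 112, 184.
Circular molecule, 3 cuts → 3 fragments:
  104–112 → 9 bp
  113–184 → 72 bp
  185–208 then 1–103 → 24 + 103 = 127 bp
Sorted largest to smallest: 127, 72, 9 bp.

127, 72, 9 bp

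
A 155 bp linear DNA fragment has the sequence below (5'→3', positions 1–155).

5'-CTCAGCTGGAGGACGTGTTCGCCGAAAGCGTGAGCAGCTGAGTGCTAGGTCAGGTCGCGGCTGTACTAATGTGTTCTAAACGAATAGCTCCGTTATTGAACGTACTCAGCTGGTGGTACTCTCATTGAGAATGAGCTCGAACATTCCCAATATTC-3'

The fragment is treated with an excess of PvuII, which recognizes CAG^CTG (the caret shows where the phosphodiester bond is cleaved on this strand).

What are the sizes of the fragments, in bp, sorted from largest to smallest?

PvuII sites (CAGCTG) start at positions 3, 35, 107.
PvuII cuts after base 3 of each site, so after positions 5, 37, 109.
Linear molecule, 3 cuts → 4 fragments:
  1–5 → 5 bp
  6–37 → 32 bp
  38–109 → 72 bp
  110–155 → 46 bp
Sorted largest to smallest: 72, 46, 32, 5 bp.

72, 46, 32, 5 bp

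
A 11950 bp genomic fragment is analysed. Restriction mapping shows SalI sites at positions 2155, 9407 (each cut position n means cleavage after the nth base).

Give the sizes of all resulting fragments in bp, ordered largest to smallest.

7252, 2543, 2155 bp

Linear molecule, 2 cuts → 3 fragments:
  2155 − 0 = 2155 bp
  9407 − 2155 = 7252 bp
  11950 − 9407 = 2543 bp
Sorted largest to smallest: 7252, 2543, 2155 bp.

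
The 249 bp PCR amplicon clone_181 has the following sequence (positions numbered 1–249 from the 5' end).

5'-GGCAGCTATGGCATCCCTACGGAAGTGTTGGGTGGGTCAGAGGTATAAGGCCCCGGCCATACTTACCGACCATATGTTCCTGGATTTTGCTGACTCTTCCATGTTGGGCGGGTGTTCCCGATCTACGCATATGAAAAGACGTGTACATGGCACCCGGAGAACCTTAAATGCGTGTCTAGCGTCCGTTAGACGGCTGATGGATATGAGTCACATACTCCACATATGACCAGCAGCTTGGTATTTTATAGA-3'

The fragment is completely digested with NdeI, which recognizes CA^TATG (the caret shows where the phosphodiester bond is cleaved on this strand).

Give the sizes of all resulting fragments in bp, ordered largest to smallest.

NdeI sites (CATATG) start at positions 71, 128, 220.
NdeI cuts after base 2 of each site, so after positions 72, 129, 221.
Linear molecule, 3 cuts → 4 fragments:
  1–72 → 72 bp
  73–129 → 57 bp
  130–221 → 92 bp
  222–249 → 28 bp
Sorted largest to smallest: 92, 72, 57, 28 bp.

92, 72, 57, 28 bp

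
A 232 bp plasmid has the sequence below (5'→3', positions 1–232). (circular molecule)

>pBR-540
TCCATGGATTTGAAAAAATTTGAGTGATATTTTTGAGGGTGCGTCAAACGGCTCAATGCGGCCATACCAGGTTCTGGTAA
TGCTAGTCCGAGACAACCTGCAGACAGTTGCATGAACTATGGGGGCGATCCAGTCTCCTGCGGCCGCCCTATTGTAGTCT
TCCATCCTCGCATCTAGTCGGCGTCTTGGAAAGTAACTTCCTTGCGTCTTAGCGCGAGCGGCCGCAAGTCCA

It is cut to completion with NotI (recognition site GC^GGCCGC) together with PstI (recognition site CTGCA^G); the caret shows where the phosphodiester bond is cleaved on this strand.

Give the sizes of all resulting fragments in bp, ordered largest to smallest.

115, 78, 39 bp

NotI sites (GCGGCCGC) start at positions 140, 218.
NotI cuts after base 2 of each site, so after positions 141, 219.
The PstI site (CTGCAG) starts at position 98.
PstI cuts after base 5 of each site (before the last base), so after position 102.
Combined cut positions: 102, 141, 219.
Circular molecule, 3 cuts → 3 fragments:
  103–141 → 39 bp
  142–219 → 78 bp
  220–232 then 1–102 → 13 + 102 = 115 bp
Sorted largest to smallest: 115, 78, 39 bp.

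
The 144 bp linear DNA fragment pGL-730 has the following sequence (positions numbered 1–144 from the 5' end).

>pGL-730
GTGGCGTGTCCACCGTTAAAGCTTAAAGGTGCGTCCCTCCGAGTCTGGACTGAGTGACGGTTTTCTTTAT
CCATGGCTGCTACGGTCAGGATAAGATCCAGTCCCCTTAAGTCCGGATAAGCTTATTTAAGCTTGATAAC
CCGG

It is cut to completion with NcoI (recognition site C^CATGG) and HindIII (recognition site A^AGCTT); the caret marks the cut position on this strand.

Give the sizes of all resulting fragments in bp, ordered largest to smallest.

The NcoI site (CCATGG) starts at position 71.
NcoI cuts after the first base of each site, so after position 71.
HindIII sites (AAGCTT) start at positions 19, 119, 129.
HindIII cuts after the first base of each site, so after positions 19, 119, 129.
Combined cut positions: 19, 71, 119, 129.
Linear molecule, 4 cuts → 5 fragments:
  1–19 → 19 bp
  20–71 → 52 bp
  72–119 → 48 bp
  120–129 → 10 bp
  130–144 → 15 bp
Sorted largest to smallest: 52, 48, 19, 15, 10 bp.

52, 48, 19, 15, 10 bp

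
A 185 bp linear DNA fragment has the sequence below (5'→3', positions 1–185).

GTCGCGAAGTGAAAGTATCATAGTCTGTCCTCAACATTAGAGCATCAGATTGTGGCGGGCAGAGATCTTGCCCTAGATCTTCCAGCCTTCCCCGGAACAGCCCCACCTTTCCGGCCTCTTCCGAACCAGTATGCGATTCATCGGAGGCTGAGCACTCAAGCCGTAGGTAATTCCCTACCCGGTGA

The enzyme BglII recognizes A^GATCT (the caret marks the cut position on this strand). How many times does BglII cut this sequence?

AGATCT occurs starting at positions 63, 75.
BglII cuts at 2 sites.

2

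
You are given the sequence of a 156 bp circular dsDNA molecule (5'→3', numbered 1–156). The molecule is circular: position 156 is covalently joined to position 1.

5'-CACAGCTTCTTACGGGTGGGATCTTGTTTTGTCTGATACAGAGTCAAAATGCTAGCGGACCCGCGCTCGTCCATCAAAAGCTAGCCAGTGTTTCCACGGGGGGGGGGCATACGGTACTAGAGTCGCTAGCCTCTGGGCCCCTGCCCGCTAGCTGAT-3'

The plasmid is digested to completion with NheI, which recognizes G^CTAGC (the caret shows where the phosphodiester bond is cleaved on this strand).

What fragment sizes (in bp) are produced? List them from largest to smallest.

60, 45, 29, 22 bp

NheI sites (GCTAGC) start at positions 51, 80, 125, 147.
NheI cuts after the first base of each site, so after positions 51, 80, 125, 147.
Circular molecule, 4 cuts → 4 fragments:
  52–80 → 29 bp
  81–125 → 45 bp
  126–147 → 22 bp
  148–156 then 1–51 → 9 + 51 = 60 bp
Sorted largest to smallest: 60, 45, 29, 22 bp.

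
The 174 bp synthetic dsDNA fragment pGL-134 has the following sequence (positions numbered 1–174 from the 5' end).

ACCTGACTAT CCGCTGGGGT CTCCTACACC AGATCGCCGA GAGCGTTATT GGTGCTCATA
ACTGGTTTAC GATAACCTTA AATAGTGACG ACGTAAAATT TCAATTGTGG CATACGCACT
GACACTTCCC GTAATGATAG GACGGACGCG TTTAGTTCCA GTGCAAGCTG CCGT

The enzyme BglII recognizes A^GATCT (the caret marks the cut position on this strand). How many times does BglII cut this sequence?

0

No occurrence of AGATCT is present in the sequence.
BglII does not cut: 0 sites.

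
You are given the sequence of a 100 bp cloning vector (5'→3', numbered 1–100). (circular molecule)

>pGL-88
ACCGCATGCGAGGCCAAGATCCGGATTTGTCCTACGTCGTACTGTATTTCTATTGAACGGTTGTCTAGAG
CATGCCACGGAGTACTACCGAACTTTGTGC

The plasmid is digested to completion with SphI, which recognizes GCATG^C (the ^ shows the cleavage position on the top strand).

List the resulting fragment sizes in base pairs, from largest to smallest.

SphI sites (GCATGC) start at positions 4, 70.
SphI cuts after base 5 of each site (before the last base), so after positions 8, 74.
Circular molecule, 2 cuts → 2 fragments:
  9–74 → 66 bp
  75–100 then 1–8 → 26 + 8 = 34 bp
Sorted largest to smallest: 66, 34 bp.

66, 34 bp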